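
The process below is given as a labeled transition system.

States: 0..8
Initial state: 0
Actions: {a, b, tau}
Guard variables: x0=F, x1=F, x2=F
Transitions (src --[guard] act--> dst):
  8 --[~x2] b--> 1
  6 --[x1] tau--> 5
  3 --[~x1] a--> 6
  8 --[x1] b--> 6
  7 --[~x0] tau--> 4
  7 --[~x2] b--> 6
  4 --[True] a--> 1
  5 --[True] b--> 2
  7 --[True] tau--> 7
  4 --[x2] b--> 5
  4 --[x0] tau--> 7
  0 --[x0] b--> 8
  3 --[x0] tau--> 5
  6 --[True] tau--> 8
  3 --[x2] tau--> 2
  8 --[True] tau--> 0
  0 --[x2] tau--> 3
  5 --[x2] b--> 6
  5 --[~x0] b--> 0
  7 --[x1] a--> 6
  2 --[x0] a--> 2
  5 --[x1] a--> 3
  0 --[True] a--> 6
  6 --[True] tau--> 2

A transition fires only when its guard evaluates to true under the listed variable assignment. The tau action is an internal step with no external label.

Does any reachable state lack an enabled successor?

Answer: DEADLOCK at state 1

Working:
R = {0,1,2,6,8}
  0: a→6  [1 exit(s)]
  1: ∅  [no exit]
  2: ∅  [no exit]
  6: tau→2  tau→8  [2 exit(s)]
  8: b→1  tau→0  [2 exit(s)]
witness 1: a·tau·b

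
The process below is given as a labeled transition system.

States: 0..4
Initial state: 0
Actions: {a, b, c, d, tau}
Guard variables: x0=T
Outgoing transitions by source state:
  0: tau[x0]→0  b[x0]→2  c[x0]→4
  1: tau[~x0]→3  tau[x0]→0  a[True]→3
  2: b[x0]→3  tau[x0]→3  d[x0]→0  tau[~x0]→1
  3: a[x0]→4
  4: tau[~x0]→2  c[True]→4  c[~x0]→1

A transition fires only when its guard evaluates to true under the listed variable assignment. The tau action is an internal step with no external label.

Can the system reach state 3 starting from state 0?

Answer: REACHABLE

Analysis:
Guard filter leaves 10 enabled edge(s).
depth 0: {0}
depth 1: {2,4}  total {0,2,4}
depth 2: {3}  total {0,2,3,4}
R = {0,2,3,4}
Path to 3: b·b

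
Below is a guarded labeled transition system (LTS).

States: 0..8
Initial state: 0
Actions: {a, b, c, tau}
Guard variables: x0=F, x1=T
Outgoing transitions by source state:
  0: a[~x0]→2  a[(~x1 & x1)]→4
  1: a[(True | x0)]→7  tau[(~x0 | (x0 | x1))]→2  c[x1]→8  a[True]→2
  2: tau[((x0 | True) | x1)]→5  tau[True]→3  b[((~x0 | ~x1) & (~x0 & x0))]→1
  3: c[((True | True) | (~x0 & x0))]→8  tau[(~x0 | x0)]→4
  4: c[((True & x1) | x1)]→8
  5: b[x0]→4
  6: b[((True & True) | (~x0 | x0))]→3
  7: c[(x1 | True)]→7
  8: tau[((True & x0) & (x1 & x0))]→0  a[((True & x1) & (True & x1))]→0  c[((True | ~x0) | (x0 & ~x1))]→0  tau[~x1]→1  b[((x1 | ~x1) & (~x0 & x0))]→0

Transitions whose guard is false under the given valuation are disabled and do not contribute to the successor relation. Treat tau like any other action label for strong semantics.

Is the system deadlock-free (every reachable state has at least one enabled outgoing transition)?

Answer: DEADLOCK at state 5

Trace:
Reachable = {0,2,3,4,5,8}
  0: a→2  [1 exit(s)]
  2: tau→3  tau→5  [2 exit(s)]
  3: c→8  tau→4  [2 exit(s)]
  4: c→8  [1 exit(s)]
  5: ∅  [STUCK]
  8: a→0  c→0  [2 exit(s)]
trace reaching 5: a·tau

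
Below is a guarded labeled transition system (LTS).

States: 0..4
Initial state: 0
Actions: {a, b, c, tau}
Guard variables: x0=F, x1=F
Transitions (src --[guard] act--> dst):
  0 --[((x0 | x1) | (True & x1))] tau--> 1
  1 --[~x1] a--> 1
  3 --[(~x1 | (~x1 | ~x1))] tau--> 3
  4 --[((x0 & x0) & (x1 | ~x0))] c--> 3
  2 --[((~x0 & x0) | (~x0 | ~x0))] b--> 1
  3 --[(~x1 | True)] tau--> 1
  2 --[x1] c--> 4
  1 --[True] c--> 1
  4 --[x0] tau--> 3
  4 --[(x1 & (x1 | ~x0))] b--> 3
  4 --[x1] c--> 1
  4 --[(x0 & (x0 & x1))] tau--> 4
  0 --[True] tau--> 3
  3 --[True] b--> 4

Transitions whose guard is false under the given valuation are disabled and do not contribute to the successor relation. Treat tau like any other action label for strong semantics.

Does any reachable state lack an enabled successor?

Answer: DEADLOCK at state 4

Working:
R = {0,1,3,4}
  0: tau→3  [deg 1]
  1: a→1  c→1  [deg 2]
  3: b→4  tau→1  tau→3  [deg 3]
  4: ∅  [STUCK]
trace reaching 4: tau·b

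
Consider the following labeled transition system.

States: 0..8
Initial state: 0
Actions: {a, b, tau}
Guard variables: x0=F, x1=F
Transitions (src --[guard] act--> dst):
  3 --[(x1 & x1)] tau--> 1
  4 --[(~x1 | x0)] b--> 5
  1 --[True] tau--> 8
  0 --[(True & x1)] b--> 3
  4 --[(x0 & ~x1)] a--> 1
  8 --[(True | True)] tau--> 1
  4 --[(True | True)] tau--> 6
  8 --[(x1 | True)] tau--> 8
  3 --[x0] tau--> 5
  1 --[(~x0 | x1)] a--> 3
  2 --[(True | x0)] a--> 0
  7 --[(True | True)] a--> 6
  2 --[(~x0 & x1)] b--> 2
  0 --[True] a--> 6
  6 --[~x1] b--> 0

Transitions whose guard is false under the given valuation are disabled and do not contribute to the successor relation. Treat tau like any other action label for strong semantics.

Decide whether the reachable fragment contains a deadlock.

Reachable = {0,6}
  0: a→6  [1 out]
  6: b→0  [1 out]

Answer: DEADLOCK-FREE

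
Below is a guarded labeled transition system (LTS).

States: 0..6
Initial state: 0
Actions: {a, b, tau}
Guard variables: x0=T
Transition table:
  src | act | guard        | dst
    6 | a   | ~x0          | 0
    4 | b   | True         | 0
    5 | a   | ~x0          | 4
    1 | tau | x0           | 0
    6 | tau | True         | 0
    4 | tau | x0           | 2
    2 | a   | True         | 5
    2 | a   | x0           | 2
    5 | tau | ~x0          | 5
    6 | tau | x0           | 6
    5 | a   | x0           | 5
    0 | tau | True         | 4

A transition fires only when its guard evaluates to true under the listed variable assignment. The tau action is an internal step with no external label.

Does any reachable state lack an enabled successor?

Answer: DEADLOCK-FREE

Working:
Reachable = {0,2,4,5}
  0: tau→4  [1 exit(s)]
  2: a→2  a→5  [2 exit(s)]
  4: b→0  tau→2  [2 exit(s)]
  5: a→5  [1 exit(s)]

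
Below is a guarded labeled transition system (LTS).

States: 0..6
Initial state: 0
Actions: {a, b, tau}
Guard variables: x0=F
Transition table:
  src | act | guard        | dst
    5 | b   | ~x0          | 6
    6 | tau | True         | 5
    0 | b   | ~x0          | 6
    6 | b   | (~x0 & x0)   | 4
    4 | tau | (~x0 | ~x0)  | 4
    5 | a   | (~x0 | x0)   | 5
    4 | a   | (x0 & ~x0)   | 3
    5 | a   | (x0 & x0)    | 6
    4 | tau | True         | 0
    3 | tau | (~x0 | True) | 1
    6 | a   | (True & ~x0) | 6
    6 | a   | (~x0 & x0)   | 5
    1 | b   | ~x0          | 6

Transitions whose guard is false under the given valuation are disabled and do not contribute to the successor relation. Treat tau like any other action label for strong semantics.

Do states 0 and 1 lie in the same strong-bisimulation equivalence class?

Compute ~ classes (split until stable):
  π0 = {{0,1,2,3,4,5,6}}
  π1 = {{0,1},{2},{3,4},{5},{6}}
  π2 = {{0,1},{2},{3},{4},{5},{6}}
Fixed point at round 3; 6 class(es).
class of 0: {0,1}; class of 1: {0,1}

Answer: BISIMILAR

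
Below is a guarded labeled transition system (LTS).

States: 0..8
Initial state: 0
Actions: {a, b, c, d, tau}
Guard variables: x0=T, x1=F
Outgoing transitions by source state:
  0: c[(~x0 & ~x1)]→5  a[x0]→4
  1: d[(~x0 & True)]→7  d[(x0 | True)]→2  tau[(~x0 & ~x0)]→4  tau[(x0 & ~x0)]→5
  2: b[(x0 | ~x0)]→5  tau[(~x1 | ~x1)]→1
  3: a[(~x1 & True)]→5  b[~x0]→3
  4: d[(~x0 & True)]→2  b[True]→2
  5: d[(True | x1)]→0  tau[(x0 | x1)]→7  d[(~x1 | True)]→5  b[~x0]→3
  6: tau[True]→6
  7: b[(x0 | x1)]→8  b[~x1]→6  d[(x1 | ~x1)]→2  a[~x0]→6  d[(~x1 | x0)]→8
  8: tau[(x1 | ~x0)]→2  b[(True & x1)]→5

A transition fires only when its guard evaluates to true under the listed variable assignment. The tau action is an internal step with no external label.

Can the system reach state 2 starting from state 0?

Answer: REACHABLE

Working:
14 transition(s) survive guard evaluation.
depth 0: {0}
depth 1: {4}  cumulative {0,4}
depth 2: {2}  cumulative {0,2,4}
depth 3: {1,5}  cumulative {0,1,2,4,5}
depth 4: {7}  cumulative {0,1,2,4,5,7}
depth 5: {6,8}  cumulative {0,1,2,4,5,6,7,8}
Reach set: {0,1,2,4,5,6,7,8}
witness 2: a·b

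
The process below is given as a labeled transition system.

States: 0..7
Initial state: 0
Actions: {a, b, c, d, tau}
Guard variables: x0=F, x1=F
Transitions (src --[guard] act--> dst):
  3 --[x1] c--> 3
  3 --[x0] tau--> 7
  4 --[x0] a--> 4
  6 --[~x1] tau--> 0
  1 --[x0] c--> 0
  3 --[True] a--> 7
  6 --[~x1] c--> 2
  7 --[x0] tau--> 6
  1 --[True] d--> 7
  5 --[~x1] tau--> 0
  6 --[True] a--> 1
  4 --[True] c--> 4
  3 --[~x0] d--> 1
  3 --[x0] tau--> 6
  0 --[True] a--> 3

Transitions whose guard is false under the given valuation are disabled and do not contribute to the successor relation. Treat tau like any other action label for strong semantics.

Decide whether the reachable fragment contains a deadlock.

Reach set: {0,1,3,7}
  0: a→3  [1 exit(s)]
  1: d→7  [1 exit(s)]
  3: a→7  d→1  [2 exit(s)]
  7: ∅  [STUCK]
trace reaching 7: a·a

Answer: DEADLOCK at state 7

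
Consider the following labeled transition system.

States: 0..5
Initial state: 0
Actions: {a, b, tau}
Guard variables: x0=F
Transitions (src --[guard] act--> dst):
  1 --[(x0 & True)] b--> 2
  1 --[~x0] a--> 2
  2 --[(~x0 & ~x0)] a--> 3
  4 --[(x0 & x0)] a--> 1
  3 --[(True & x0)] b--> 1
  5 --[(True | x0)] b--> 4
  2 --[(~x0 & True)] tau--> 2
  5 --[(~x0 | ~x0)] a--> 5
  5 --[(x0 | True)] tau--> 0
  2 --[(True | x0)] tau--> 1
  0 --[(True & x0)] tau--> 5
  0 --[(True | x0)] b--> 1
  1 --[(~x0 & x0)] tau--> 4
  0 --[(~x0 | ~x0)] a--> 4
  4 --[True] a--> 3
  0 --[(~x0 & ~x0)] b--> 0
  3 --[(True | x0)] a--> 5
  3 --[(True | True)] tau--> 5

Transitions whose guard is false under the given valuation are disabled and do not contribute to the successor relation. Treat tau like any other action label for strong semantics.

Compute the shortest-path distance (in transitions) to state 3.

Answer: 2

Analysis:
Layered search for 3:
  L0 = {0}
  L1 = {1,4}
  L2 = {2,3}
3 enters at depth 2; path a·a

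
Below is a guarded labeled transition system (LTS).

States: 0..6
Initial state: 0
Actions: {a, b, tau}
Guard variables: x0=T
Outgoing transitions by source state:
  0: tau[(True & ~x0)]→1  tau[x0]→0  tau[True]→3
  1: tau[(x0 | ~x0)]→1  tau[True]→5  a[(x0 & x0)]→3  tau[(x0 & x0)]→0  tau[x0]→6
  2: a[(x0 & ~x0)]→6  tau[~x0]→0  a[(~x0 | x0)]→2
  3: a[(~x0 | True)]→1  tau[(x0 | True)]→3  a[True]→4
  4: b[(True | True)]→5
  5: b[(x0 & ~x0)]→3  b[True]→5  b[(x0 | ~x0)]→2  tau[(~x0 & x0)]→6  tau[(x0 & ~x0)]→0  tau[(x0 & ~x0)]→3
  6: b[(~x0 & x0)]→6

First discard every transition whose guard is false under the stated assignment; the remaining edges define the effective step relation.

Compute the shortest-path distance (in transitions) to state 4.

Breadth-first toward 4:
  L0 = {0}
  L1 = {3}
  L2 = {1,4}
first hit 4 at d=2 via tau·a

Answer: 2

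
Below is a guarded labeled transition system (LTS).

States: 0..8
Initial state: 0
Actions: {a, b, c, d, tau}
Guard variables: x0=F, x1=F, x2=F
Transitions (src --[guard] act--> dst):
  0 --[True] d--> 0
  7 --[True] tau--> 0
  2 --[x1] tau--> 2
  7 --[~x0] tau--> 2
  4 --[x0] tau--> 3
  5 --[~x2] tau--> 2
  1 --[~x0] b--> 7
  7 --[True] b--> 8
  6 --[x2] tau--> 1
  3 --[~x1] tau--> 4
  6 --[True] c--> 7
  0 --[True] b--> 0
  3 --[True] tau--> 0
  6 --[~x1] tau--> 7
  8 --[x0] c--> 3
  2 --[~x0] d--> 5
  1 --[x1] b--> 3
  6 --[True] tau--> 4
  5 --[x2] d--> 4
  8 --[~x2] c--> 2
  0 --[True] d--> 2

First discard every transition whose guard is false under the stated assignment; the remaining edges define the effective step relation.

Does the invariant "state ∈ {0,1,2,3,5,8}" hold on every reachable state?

Inv-set: {0,1,2,3,5,8}
Reach set: {0,2,5}
  0: ok
  2: ok
  5: ok

Answer: INVARIANT HOLDS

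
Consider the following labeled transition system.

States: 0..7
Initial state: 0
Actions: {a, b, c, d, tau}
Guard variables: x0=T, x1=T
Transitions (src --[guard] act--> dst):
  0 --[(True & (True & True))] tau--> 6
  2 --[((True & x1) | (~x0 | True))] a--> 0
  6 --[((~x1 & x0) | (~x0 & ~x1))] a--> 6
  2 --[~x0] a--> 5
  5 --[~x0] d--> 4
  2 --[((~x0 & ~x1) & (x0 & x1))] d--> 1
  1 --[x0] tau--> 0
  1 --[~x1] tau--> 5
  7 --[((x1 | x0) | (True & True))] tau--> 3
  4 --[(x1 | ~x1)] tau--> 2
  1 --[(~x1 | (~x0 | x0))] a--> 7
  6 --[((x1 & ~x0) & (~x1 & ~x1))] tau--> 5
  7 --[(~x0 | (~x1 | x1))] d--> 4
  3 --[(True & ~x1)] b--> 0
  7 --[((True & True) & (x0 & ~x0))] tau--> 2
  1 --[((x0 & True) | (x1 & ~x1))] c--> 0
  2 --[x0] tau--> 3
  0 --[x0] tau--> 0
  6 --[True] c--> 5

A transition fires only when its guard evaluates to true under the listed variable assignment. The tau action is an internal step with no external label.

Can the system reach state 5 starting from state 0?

Guard filter leaves 11 enabled edge(s).
L0 = {0}
L1 = {6}  total {0,6}
L2 = {5}  total {0,5,6}
Reach set: {0,5,6}
witness 5: tau·c

Answer: REACHABLE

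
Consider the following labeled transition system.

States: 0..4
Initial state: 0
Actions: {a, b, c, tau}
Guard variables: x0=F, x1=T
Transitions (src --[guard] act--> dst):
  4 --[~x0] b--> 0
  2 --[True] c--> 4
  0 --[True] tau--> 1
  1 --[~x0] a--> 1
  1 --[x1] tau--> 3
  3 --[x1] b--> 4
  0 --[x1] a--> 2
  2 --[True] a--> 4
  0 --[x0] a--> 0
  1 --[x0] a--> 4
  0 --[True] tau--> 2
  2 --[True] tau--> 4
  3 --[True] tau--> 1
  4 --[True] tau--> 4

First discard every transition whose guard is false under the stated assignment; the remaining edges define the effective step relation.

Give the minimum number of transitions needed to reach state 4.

Answer: 2

Working:
BFS to 4:
  Layer 0: {0}
  Layer 1: {1,2}
  Layer 2: {3,4}
first hit 4 at d=2 via a·a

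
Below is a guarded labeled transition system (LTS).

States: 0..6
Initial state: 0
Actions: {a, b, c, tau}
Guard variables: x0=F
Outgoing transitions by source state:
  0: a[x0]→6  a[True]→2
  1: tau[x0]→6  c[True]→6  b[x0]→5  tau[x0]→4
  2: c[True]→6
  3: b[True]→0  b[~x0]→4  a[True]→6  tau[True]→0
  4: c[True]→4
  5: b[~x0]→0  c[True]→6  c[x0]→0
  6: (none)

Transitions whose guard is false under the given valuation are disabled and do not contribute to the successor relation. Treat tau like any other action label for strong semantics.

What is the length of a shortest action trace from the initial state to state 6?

Answer: 2

Working:
Layered search for 6:
  L0 = {0}
  L1 = {2}
  L2 = {6}
depth(6)=2, e.g. a·c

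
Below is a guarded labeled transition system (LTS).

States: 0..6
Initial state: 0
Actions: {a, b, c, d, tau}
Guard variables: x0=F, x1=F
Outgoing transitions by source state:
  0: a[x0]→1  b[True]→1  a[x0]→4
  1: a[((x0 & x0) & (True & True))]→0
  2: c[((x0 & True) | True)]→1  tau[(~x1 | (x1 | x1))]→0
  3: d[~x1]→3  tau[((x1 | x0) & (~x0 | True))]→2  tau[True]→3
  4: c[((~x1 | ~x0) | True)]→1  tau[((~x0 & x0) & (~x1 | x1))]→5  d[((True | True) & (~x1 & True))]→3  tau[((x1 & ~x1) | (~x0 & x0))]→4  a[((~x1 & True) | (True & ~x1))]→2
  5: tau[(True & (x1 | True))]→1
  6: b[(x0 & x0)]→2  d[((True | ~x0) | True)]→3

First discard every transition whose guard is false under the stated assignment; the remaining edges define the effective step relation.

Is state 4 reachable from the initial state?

10 transition(s) survive guard evaluation.
depth 0: {0}
depth 1: {1}  cumulative {0,1}
Reachable = {0,1}

Answer: UNREACHABLE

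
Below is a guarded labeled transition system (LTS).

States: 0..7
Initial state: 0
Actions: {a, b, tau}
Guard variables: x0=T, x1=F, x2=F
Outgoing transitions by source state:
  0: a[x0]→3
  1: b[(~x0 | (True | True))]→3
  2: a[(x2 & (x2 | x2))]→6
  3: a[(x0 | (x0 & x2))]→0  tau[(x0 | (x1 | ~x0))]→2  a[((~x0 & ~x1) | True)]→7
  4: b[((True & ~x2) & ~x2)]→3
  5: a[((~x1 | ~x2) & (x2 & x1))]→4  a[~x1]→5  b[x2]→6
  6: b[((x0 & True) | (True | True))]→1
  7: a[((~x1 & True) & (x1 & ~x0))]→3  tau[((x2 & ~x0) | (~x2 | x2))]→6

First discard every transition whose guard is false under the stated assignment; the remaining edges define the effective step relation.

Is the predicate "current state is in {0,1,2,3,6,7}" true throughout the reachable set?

Allowed set {0,1,2,3,6,7}
Reachable = {0,1,2,3,6,7}
  0: ok
  1: ok
  2: ok
  3: ok
  6: ok
  7: ok

Answer: INVARIANT HOLDS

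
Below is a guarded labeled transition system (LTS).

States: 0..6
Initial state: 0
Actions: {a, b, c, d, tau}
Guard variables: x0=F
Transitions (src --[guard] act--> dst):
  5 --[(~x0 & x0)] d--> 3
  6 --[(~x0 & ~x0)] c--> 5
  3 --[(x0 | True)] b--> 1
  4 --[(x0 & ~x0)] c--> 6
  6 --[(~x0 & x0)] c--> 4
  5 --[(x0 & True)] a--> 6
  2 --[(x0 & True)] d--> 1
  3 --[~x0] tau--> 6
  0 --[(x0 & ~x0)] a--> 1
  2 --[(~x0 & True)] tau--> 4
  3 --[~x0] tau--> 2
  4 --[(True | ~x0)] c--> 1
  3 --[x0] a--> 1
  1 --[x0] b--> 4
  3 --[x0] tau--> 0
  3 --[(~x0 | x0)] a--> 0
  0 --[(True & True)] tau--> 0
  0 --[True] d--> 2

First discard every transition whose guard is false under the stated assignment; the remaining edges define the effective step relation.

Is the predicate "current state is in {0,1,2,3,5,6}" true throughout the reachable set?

Inv-set: {0,1,2,3,5,6}
Reachable = {0,1,2,4}
  0: safe
  1: safe
  2: safe
  4: ✗ unsafe
reach 4 via d·tau — violates

Answer: INVARIANT VIOLATED at state 4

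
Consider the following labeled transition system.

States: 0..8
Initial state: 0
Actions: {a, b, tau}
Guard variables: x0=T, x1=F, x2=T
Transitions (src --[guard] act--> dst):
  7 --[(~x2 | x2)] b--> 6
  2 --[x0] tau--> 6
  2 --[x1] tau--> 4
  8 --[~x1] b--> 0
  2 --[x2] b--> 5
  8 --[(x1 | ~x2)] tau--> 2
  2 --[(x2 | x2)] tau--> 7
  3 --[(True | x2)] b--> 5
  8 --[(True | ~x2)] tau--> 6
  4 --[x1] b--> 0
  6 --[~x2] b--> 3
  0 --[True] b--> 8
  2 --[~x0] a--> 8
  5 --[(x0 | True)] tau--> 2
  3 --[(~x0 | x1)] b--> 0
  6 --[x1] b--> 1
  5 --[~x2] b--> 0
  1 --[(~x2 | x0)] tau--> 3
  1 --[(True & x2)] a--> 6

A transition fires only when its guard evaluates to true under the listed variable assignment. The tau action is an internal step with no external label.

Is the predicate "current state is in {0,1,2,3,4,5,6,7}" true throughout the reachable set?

Answer: INVARIANT VIOLATED at state 8

Trace:
Allowed set {0,1,2,3,4,5,6,7}
Reachable = {0,6,8}
  0: ✓
  6: ✓
  8: VIOLATES
witness against invariant: b → 8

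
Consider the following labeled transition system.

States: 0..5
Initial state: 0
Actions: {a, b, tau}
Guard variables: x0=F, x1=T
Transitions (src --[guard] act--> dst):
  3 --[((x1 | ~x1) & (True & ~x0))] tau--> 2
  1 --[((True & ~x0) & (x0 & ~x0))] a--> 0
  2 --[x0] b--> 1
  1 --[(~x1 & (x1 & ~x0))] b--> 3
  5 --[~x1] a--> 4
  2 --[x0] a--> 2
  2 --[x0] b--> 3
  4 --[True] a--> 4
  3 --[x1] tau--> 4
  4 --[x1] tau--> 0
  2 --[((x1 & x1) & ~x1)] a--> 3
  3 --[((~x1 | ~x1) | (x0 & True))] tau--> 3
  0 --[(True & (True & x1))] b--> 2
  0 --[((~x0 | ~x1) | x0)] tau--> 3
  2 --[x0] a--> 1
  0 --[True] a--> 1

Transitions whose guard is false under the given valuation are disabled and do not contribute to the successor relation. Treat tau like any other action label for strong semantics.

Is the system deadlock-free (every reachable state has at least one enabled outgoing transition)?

Answer: DEADLOCK at state 1

Trace:
Reachable = {0,1,2,3,4}
  0: a→1  b→2  tau→3  [3 out]
  1: ∅  [STUCK]
  2: ∅  [STUCK]
  3: tau→2  tau→4  [2 out]
  4: a→4  tau→0  [2 out]
witness 1: a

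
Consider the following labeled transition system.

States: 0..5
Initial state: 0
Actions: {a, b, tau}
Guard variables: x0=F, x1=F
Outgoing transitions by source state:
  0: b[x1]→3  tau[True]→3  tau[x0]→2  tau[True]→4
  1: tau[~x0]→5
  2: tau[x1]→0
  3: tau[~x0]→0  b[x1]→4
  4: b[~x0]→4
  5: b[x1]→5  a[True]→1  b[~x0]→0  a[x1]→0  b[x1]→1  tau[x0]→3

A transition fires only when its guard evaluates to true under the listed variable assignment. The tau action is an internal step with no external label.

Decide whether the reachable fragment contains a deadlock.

Reach set: {0,3,4}
  0: tau→3  tau→4  [2 exit(s)]
  3: tau→0  [1 exit(s)]
  4: b→4  [1 exit(s)]

Answer: DEADLOCK-FREE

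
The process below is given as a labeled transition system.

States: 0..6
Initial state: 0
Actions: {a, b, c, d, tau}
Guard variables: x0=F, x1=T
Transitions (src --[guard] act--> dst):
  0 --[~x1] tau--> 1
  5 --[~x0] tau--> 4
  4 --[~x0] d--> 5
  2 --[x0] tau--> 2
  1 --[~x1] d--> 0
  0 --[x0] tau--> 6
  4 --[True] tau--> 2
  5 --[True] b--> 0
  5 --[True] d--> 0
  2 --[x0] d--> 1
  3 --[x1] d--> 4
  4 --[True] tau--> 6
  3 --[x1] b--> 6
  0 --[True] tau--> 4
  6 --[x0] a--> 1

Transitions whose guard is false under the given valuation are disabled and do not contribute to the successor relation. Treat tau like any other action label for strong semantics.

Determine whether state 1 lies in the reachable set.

After dropping false guards: 9 live edges.
L0 = {0}
L1 = {4}  now seen {0,4}
L2 = {2,5,6}  now seen {0,2,4,5,6}
Reachable = {0,2,4,5,6}

Answer: UNREACHABLE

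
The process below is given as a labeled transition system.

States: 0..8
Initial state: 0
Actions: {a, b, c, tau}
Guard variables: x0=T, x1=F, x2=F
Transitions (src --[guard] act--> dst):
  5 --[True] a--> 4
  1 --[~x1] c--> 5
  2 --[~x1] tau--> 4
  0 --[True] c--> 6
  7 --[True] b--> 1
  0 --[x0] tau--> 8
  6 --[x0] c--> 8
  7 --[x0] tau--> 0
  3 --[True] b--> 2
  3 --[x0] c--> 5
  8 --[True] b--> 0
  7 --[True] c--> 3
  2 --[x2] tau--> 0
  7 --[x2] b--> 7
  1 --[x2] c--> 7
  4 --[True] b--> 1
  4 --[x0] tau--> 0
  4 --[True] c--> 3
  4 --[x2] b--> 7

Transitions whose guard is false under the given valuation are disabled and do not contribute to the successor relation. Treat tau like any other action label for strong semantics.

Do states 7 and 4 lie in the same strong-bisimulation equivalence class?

Answer: BISIMILAR

Trace:
Compute ~ classes (split until stable):
  P[0] = {{0,1,2,3,4,5,6,7,8}}
  P[1] = {{0},{1,6},{2},{3},{4,7},{5},{8}}
  P[2] = {{0},{1},{2},{3},{4,7},{5},{6},{8}}
8 equivalence class(es) (converged in 3)
7∈{4,7}, 4∈{4,7}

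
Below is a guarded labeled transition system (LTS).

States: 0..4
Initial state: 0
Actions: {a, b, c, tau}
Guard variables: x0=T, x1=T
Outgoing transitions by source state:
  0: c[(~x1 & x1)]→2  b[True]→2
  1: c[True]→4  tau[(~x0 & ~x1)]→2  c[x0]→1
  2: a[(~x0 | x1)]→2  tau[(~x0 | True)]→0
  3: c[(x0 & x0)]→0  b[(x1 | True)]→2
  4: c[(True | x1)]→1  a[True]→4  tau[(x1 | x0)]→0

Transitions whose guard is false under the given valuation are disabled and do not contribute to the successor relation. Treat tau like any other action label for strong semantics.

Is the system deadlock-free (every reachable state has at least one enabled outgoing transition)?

Answer: DEADLOCK-FREE

Trace:
Reachable = {0,2}
  0: b→2  [deg 1]
  2: a→2  tau→0  [deg 2]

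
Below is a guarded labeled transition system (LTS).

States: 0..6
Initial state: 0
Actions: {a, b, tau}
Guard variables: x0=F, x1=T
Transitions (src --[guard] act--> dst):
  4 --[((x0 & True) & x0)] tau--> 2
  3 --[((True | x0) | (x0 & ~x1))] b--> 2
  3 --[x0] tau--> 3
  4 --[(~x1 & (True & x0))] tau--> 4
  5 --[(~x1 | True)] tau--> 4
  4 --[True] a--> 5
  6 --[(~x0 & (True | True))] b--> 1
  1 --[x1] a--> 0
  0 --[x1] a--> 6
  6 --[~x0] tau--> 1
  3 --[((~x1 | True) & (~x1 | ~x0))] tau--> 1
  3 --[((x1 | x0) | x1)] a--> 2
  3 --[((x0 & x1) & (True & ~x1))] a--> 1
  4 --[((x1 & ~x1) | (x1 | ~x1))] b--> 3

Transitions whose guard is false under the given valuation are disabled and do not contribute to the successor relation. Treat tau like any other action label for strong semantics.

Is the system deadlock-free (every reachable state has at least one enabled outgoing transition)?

Reach set: {0,1,6}
  0: a→6  [1 exit(s)]
  1: a→0  [1 exit(s)]
  6: b→1  tau→1  [2 exit(s)]

Answer: DEADLOCK-FREE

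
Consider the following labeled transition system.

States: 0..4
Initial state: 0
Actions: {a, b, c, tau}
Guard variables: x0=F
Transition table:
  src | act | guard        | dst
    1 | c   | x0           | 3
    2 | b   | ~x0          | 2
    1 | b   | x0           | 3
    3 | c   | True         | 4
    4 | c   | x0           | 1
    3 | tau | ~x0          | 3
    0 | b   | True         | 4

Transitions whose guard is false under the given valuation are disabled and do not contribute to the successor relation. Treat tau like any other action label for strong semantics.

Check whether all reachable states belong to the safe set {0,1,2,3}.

Answer: INVARIANT VIOLATED at state 4

Trace:
Safe = {0,1,2,3}
R = {0,4}
  0: ok
  4: outside
counterexample path to 4: b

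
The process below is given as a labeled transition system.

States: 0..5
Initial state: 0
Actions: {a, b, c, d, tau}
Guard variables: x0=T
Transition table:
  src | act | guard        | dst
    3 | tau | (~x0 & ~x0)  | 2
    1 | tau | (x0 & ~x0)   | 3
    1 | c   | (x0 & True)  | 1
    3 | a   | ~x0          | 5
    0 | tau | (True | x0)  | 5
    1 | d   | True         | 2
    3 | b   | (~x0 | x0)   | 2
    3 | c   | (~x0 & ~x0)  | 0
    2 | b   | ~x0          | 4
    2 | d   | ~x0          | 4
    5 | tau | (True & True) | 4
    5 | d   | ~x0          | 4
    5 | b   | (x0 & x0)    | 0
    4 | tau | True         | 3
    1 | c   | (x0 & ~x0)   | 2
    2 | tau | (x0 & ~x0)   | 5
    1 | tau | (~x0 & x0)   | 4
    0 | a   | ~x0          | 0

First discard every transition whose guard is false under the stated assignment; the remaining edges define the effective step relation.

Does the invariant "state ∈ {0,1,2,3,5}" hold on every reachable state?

Allowed set {0,1,2,3,5}
Reach set: {0,2,3,4,5}
  0: ✓
  2: ✓
  3: ✓
  4: outside
  5: ✓
reach 4 via tau·tau — violates

Answer: INVARIANT VIOLATED at state 4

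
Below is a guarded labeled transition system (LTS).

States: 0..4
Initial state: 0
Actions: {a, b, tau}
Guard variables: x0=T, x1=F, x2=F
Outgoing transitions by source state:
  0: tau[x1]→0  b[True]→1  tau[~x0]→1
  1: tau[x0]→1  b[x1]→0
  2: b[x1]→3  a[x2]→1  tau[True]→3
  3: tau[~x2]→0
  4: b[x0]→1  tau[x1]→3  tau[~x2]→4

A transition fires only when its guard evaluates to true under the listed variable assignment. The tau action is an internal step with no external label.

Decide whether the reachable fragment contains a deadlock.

Reachable = {0,1}
  0: b→1  [1 out]
  1: tau→1  [1 out]

Answer: DEADLOCK-FREE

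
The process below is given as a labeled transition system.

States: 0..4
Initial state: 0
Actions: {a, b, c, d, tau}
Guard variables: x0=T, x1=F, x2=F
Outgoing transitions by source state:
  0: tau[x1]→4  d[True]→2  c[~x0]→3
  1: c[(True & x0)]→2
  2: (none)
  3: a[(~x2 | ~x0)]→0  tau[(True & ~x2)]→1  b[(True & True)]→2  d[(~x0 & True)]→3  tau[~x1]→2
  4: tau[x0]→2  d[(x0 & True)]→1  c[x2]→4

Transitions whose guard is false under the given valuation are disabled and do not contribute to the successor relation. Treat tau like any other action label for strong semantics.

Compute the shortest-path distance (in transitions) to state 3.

Answer: UNREACHABLE

Working:
BFS to 3:
  L0 = {0}
  L1 = {2}
3 never appears.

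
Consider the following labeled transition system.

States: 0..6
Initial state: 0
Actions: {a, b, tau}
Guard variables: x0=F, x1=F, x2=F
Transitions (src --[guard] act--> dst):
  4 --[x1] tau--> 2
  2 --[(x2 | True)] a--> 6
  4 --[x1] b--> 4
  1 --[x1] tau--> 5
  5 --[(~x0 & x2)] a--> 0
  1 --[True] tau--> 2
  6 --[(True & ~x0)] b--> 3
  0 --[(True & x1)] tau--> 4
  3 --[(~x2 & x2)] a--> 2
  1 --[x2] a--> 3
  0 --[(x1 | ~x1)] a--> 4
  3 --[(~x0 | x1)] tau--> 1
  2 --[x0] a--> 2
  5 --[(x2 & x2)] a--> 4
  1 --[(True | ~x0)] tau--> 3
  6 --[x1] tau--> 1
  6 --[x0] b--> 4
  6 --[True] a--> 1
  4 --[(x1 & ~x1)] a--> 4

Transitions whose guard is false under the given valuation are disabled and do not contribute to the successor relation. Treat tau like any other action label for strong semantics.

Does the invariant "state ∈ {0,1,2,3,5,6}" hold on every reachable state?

Answer: INVARIANT VIOLATED at state 4

Trace:
Safe = {0,1,2,3,5,6}
Reach set: {0,4}
  0: safe
  4: outside
counterexample path to 4: a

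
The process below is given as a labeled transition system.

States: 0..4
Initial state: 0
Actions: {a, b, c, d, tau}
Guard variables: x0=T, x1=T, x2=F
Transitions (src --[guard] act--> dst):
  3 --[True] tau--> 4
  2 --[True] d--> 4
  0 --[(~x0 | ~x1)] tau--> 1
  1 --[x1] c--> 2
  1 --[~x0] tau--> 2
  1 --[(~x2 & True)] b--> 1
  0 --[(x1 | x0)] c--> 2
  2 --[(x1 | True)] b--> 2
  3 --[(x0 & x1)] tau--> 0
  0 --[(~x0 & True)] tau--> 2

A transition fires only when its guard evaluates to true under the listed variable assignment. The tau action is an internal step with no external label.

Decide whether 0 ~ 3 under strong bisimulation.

Answer: NOT BISIMILAR

Analysis:
Bisimulation quotient by refinement:
  π0 = {{0,1,2,3,4}}
  π1 = {{0},{1},{2},{3},{4}}
stable after 2 split(s): 5 block(s)
class of 0: {0}; class of 3: {3}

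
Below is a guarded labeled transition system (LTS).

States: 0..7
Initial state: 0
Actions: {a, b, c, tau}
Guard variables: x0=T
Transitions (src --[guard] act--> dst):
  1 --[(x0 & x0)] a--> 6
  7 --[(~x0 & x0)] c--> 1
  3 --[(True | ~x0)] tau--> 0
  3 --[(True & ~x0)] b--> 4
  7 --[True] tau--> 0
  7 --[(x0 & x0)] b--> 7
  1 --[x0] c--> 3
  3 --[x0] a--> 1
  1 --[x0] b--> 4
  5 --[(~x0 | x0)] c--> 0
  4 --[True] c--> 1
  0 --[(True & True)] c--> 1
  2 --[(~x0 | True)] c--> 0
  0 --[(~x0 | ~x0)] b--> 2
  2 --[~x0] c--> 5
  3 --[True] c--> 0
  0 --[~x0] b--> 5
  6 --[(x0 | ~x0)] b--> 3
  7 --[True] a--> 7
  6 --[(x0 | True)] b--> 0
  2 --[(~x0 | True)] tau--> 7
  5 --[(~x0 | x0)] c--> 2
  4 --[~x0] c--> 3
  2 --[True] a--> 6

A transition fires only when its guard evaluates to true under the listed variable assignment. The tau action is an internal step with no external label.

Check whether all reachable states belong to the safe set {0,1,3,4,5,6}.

Answer: INVARIANT HOLDS

Analysis:
Safe = {0,1,3,4,5,6}
R = {0,1,3,4,6}
  0: safe
  1: safe
  3: safe
  4: safe
  6: safe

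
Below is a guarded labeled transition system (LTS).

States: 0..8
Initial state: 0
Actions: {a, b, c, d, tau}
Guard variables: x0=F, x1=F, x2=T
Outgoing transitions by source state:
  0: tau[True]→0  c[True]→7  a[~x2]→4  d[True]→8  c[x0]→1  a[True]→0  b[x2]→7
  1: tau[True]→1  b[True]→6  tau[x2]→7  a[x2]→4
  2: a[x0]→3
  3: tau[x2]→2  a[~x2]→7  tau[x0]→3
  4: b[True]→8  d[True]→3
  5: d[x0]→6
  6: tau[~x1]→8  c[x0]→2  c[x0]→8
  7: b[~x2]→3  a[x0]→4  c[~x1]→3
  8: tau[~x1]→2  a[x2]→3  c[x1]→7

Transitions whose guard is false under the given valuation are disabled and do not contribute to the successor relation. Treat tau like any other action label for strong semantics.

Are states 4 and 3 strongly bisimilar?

Bisimulation quotient by refinement:
  P[0] = {{0,1,2,3,4,5,6,7,8}}
  P[1] = {{0},{1},{2,5},{3,6},{4},{7},{8}}
  P[2] = {{0},{1},{2,5},{3},{4},{6},{7},{8}}
8 equivalence class(es) (converged in 3)
class of 4: {4}; class of 3: {3}

Answer: NOT BISIMILAR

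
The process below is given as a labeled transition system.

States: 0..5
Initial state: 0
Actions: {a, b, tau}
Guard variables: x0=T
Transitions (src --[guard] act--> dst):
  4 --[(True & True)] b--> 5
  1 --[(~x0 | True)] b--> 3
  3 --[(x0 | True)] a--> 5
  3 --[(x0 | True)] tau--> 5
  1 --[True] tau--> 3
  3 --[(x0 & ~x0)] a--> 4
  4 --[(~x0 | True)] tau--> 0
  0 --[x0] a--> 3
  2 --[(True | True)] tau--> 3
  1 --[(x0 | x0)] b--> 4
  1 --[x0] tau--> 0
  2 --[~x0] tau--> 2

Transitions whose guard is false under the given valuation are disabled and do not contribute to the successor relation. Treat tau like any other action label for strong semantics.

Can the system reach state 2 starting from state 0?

Answer: UNREACHABLE

Analysis:
10 transition(s) survive guard evaluation.
L0 = {0}
L1 = {3}  total {0,3}
L2 = {5}  total {0,3,5}
R = {0,3,5}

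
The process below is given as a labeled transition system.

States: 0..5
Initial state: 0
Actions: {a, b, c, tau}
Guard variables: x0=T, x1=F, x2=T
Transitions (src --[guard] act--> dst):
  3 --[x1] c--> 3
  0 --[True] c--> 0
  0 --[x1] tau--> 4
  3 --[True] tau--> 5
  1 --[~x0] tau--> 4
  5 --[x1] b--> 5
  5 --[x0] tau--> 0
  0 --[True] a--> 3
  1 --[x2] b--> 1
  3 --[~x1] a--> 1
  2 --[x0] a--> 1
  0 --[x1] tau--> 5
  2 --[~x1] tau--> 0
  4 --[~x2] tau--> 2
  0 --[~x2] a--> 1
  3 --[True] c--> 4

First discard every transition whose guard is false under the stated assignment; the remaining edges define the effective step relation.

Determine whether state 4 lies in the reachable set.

Answer: REACHABLE

Analysis:
After dropping false guards: 9 live edges.
L0 = {0}
L1 = {3}  cumulative {0,3}
L2 = {1,4,5}  cumulative {0,1,3,4,5}
R = {0,1,3,4,5}
trace reaching 4: a·c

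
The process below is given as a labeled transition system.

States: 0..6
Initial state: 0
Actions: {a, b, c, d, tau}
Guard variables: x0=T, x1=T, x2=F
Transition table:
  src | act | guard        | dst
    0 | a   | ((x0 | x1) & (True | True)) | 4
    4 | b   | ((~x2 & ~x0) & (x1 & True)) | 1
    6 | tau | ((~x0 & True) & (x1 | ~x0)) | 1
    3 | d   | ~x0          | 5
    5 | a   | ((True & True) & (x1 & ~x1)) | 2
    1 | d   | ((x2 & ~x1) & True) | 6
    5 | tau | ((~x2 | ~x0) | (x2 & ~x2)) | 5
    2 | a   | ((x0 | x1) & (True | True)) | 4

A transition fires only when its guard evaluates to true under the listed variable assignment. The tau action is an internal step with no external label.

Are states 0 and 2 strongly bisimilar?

Bisimulation quotient by refinement:
  round 0: {{0,1,2,3,4,5,6}}
  round 1: {{0,2},{1,3,4,6},{5}}
3 equivalence class(es) (converged in 2)
class of 0: {0,2}; class of 2: {0,2}

Answer: BISIMILAR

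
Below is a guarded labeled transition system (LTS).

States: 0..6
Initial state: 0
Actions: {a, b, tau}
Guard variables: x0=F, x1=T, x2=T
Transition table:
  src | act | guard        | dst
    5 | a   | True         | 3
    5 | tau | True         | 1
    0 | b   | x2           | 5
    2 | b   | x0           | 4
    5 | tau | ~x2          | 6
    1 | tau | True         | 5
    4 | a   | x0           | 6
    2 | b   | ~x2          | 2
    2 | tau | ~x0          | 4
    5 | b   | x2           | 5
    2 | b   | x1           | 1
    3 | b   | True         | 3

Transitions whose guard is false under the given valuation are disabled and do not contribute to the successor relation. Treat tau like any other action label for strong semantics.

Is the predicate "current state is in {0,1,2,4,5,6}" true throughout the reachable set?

Answer: INVARIANT VIOLATED at state 3

Analysis:
Allowed set {0,1,2,4,5,6}
Reachable = {0,1,3,5}
  0: safe
  1: safe
  3: VIOLATES
  5: safe
witness against invariant: b·a → 3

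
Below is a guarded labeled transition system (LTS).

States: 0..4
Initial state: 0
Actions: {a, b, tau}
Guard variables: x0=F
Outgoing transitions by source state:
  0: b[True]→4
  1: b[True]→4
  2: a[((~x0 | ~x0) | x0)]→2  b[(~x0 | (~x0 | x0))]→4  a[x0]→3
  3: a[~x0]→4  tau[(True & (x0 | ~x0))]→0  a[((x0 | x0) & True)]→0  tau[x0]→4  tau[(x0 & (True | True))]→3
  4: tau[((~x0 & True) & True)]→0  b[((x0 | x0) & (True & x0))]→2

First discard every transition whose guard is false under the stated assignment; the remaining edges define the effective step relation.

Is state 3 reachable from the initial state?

Guard filter leaves 7 enabled edge(s).
depth 0: {0}
depth 1: {4}  cumulative {0,4}
R = {0,4}

Answer: UNREACHABLE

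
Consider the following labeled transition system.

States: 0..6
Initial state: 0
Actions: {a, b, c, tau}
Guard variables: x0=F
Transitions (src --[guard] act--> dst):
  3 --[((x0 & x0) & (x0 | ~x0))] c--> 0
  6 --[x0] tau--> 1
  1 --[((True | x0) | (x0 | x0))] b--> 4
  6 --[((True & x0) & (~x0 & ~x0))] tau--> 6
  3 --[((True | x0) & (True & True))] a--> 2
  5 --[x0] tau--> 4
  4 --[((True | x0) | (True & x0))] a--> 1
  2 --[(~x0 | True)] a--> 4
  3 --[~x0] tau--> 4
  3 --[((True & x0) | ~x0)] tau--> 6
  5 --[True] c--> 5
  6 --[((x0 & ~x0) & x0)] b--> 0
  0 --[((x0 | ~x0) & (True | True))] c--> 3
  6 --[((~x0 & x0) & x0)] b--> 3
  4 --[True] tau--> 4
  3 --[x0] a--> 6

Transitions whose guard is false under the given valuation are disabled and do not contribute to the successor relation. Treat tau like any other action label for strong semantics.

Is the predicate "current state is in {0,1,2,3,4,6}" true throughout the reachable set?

Allowed set {0,1,2,3,4,6}
Reach set: {0,1,2,3,4,6}
  0: safe
  1: safe
  2: safe
  3: safe
  4: safe
  6: safe

Answer: INVARIANT HOLDS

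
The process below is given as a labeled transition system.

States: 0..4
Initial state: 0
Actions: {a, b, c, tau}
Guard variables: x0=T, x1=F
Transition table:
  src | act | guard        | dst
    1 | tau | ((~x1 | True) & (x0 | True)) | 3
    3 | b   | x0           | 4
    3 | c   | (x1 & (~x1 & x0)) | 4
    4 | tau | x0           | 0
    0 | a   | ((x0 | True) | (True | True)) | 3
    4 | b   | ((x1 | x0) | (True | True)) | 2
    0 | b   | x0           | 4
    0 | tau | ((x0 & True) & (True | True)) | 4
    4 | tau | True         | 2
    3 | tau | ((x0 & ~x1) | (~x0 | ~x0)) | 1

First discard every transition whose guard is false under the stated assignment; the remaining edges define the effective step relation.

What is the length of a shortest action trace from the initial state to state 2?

Breadth-first toward 2:
  Layer 0: {0}
  Layer 1: {3,4}
  Layer 2: {1,2}
first hit 2 at d=2 via b·b

Answer: 2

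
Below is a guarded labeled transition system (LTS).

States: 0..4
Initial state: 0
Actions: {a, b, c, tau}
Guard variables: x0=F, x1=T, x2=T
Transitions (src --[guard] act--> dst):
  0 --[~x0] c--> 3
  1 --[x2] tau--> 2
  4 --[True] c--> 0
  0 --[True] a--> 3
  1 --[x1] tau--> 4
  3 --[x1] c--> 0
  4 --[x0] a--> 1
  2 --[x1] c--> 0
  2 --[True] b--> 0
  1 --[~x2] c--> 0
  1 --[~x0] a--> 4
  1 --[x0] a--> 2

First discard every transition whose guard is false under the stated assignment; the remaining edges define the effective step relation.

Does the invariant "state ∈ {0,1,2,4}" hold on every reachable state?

Answer: INVARIANT VIOLATED at state 3

Analysis:
Inv-set: {0,1,2,4}
R = {0,3}
  0: safe
  3: ✗ unsafe
witness against invariant: c → 3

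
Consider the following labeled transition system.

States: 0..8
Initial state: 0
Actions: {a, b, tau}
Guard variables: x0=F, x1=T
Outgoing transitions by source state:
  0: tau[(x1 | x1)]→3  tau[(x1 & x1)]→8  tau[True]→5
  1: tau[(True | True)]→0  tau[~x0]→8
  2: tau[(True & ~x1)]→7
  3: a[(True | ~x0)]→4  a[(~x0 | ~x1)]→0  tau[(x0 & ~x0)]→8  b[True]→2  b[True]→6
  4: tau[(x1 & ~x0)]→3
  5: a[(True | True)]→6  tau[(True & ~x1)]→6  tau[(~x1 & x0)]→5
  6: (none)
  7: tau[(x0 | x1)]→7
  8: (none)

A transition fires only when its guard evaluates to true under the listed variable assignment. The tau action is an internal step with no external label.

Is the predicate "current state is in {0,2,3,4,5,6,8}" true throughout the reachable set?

Answer: INVARIANT HOLDS

Analysis:
Inv-set: {0,2,3,4,5,6,8}
Reachable = {0,2,3,4,5,6,8}
  0: safe
  2: safe
  3: safe
  4: safe
  5: safe
  6: safe
  8: safe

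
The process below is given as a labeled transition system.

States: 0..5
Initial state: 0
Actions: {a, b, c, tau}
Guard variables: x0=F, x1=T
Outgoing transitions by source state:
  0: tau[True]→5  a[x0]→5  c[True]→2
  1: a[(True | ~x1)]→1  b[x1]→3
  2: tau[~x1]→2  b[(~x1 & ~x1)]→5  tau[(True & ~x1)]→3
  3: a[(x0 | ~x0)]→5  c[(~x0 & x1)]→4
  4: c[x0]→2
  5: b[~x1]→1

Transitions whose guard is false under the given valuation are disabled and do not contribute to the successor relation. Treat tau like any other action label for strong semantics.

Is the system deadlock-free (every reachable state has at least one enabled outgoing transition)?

R = {0,2,5}
  0: c→2  tau→5  [2 exit(s)]
  2: ∅  [STUCK]
  5: ∅  [STUCK]
Path to 2: c

Answer: DEADLOCK at state 2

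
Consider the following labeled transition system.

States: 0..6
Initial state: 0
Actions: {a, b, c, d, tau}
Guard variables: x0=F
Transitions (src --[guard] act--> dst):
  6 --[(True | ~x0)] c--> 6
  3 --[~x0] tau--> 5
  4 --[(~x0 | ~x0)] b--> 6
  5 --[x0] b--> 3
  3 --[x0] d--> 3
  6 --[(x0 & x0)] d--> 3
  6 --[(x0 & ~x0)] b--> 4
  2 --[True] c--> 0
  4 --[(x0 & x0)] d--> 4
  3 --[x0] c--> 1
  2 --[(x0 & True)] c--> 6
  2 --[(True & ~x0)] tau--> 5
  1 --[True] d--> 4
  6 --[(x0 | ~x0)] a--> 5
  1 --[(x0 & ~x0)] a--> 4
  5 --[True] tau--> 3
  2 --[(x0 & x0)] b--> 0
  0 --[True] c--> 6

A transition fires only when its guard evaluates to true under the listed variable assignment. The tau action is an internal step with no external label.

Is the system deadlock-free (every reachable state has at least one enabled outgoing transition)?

Answer: DEADLOCK-FREE

Analysis:
Reach set: {0,3,5,6}
  0: c→6  [1 out]
  3: tau→5  [1 out]
  5: tau→3  [1 out]
  6: a→5  c→6  [2 out]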